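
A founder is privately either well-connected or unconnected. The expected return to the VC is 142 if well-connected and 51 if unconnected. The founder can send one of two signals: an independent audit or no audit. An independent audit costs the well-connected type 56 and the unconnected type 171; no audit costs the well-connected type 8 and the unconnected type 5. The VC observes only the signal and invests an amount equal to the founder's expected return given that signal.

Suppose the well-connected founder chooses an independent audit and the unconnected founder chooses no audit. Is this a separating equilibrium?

Under separation the VC infers type exactly: audit → well-connected (pays 142), no audit → unconnected (pays 51).
Well-connected: audit gives 142 − 56 = 86; no audit gives 51 − 8 = 43. No deviation. ✓
Unconnected: no audit gives 51 − 5 = 46; audit gives 142 − 171 = -29. No deviation. ✓
Both incentive constraints hold.

Yes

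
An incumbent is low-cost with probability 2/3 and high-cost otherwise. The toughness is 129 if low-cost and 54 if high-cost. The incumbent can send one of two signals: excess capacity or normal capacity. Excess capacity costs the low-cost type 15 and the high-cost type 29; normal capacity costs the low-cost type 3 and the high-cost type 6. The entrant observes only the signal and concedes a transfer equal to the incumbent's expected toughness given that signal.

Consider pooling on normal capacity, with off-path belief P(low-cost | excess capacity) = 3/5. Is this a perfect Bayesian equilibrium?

Yes

On the equilibrium path (normal capacity) the entrant holds the prior 2/3 and pays 2/3·129 + 1/3·54 = 104. Off-path (excess capacity) belief 3/5 gives 3/5·129 + 2/5·54 = 99.
Low-cost: normal capacity gives 104 − 3 = 101; excess capacity gives 99 − 15 = 84. Stays. ✓
High-cost: normal capacity gives 104 − 6 = 98; excess capacity gives 99 − 29 = 70. Stays. ✓
Beliefs are Bayes-consistent on-path and both types best-respond.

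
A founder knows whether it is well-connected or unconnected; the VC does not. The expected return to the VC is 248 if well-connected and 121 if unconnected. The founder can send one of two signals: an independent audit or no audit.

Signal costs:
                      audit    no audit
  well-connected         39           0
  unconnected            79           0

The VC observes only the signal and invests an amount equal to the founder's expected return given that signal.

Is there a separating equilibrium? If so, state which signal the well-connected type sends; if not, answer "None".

Try well-connected → audit, unconnected → no audit:
  If types separate, audit earns payment 248 and no audit earns 121.
  Well-connected: audit gives 248 − 39 = 209; no audit gives 121 − 0 = 121. No deviation. ✓
  Unconnected: no audit gives 121 − 0 = 121; audit gives 248 − 79 = 169. Would deviate. ✗
Try well-connected → no audit, unconnected → audit:
  If types separate, no audit earns payment 248 and audit earns 121.
  Well-connected: no audit gives 248 − 0 = 248; audit gives 121 − 39 = 82. No deviation. ✓
  Unconnected: audit gives 121 − 79 = 42; no audit gives 248 − 0 = 248. Would deviate. ✗
Neither assignment is incentive-compatible.

None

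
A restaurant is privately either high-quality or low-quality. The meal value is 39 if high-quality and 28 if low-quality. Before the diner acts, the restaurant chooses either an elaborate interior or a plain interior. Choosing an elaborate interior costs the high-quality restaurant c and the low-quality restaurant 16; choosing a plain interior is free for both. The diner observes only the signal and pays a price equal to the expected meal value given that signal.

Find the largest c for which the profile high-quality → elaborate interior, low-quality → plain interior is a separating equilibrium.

Under separation: elaborate interior → high-quality (pays 39); plain interior → low-quality (pays 28).
Low-quality: 28 − 0 = 28 ≥ 39 − 16 = 23. Holds regardless of c. ✓
High-quality: 39 − c ≥ 28 − 0, so c ≤ 39 − 28 = 11.

11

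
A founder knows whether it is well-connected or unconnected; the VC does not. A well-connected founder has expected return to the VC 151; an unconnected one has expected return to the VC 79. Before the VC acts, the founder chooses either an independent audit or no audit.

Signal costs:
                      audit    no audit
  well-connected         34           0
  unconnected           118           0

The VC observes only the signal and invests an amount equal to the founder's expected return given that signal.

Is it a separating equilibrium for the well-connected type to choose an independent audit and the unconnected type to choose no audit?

Yes

If types separate, audit earns payment 151 and no audit earns 79.
Well-connected: audit gives 151 − 34 = 117; no audit gives 79 − 0 = 79. No deviation. ✓
Unconnected: no audit gives 79 − 0 = 79; audit gives 151 − 118 = 33. No deviation. ✓
Both incentive constraints hold.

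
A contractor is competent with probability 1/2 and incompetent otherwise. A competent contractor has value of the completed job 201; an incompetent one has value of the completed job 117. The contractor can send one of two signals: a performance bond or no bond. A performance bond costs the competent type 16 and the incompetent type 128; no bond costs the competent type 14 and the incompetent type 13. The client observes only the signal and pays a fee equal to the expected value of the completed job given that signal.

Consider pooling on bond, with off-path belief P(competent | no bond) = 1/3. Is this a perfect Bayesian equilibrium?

No

On the equilibrium path (bond) the client holds the prior 1/2 and pays 1/2·201 + 1/2·117 = 159. Off-path (no bond) belief 1/3 gives 1/3·201 + 2/3·117 = 145.
Competent: bond gives 159 − 16 = 143; no bond gives 145 − 14 = 131. Stays. ✓
Incompetent: bond gives 159 − 128 = 31; no bond gives 145 − 13 = 132. Deviates. ✗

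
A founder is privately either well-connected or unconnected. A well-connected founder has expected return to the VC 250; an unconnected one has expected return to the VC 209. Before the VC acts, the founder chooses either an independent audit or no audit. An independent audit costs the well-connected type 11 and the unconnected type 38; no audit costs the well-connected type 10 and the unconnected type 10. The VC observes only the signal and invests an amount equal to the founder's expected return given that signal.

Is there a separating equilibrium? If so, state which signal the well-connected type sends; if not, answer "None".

None

Try well-connected → audit, unconnected → no audit:
  If types separate, audit earns payment 250 and no audit earns 209.
  Well-connected: audit gives 250 − 11 = 239; no audit gives 209 − 10 = 199. No deviation. ✓
  Unconnected: no audit gives 209 − 10 = 199; audit gives 250 − 38 = 212. Would deviate. ✗
Try well-connected → no audit, unconnected → audit:
  If types separate, no audit earns payment 250 and audit earns 209.
  Well-connected: no audit gives 250 − 10 = 240; audit gives 209 − 11 = 198. No deviation. ✓
  Unconnected: audit gives 209 − 38 = 171; no audit gives 250 − 10 = 240. Would deviate. ✗
Neither assignment is incentive-compatible.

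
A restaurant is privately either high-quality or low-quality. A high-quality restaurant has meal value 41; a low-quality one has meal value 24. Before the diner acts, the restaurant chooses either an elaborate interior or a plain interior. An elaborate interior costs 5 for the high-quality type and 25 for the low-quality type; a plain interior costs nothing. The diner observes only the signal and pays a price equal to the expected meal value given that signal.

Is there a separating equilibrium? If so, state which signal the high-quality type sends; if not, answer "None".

elaborate interior

Try high-quality → elaborate interior, low-quality → plain interior:
  Under separation the diner infers type exactly: elaborate interior → high-quality (pays 41), plain interior → low-quality (pays 24).
  High-quality: elaborate interior gives 41 − 5 = 36; plain interior gives 24 − 0 = 24. No deviation. ✓
  Low-quality: plain interior gives 24 − 0 = 24; elaborate interior gives 41 − 25 = 16. No deviation. ✓
Both hold — the high-quality type sends elaborate interior.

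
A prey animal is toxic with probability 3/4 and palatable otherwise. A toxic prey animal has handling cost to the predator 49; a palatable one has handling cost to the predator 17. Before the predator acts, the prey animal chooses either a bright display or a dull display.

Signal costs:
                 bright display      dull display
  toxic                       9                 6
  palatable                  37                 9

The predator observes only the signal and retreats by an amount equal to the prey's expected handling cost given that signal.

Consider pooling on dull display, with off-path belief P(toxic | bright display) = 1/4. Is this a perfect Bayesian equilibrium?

Yes

On the equilibrium path (dull display) the predator holds the prior 3/4 and pays 3/4·49 + 1/4·17 = 41. Off-path (bright display) belief 1/4 gives 1/4·49 + 3/4·17 = 25.
Toxic: dull display gives 41 − 6 = 35; bright display gives 25 − 9 = 16. Stays. ✓
Palatable: dull display gives 41 − 9 = 32; bright display gives 25 − 37 = -12. Stays. ✓
Beliefs are Bayes-consistent on-path and both types best-respond.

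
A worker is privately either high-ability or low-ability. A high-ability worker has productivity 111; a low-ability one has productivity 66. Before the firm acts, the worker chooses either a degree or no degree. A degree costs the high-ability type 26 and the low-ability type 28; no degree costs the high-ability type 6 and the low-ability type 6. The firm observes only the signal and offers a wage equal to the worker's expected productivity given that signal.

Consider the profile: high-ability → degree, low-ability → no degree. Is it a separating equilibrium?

No

Under separation the firm infers type exactly: degree → high-ability (pays 111), no degree → low-ability (pays 66).
High-ability: degree gives 111 − 26 = 85; no degree gives 66 − 6 = 60. No deviation. ✓
Low-ability: no degree gives 66 − 6 = 60; degree gives 111 − 28 = 83. Would deviate. ✗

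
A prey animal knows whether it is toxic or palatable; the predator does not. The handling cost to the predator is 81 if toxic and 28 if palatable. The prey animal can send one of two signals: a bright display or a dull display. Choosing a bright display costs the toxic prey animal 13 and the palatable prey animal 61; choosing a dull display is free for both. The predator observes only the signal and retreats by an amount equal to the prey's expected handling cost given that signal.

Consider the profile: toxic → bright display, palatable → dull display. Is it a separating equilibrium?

Yes

If types separate, bright display earns payment 81 and dull display earns 28.
Toxic: bright display gives 81 − 13 = 68; dull display gives 28 − 0 = 28. No deviation. ✓
Palatable: dull display gives 28 − 0 = 28; bright display gives 81 − 61 = 20. No deviation. ✓
Neither type gains from mimicking the other.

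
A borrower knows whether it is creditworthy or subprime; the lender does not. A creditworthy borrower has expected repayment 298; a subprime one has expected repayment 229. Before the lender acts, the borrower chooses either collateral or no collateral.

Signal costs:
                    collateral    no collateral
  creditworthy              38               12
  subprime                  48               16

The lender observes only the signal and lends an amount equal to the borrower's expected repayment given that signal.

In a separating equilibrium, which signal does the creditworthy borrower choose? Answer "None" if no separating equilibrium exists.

None

Try creditworthy → collateral, subprime → no collateral:
  If types separate, collateral earns payment 298 and no collateral earns 229.
  Creditworthy: collateral gives 298 − 38 = 260; no collateral gives 229 − 12 = 217. No deviation. ✓
  Subprime: no collateral gives 229 − 16 = 213; collateral gives 298 − 48 = 250. Would deviate. ✗
Try creditworthy → no collateral, subprime → collateral:
  If types separate, no collateral earns payment 298 and collateral earns 229.
  Creditworthy: no collateral gives 298 − 12 = 286; collateral gives 229 − 38 = 191. No deviation. ✓
  Subprime: collateral gives 229 − 48 = 181; no collateral gives 298 − 16 = 282. Would deviate. ✗
Neither assignment is incentive-compatible.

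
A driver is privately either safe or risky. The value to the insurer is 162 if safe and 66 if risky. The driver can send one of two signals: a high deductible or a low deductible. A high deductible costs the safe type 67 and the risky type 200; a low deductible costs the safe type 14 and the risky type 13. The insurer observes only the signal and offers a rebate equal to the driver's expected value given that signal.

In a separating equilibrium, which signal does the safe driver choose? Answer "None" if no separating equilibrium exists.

high deductible

Try safe → high deductible, risky → low deductible:
  If types separate, high deductible earns payment 162 and low deductible earns 66.
  Safe: high deductible gives 162 − 67 = 95; low deductible gives 66 − 14 = 52. No deviation. ✓
  Risky: low deductible gives 66 − 13 = 53; high deductible gives 162 − 200 = -38. No deviation. ✓
Both hold — the safe type sends high deductible.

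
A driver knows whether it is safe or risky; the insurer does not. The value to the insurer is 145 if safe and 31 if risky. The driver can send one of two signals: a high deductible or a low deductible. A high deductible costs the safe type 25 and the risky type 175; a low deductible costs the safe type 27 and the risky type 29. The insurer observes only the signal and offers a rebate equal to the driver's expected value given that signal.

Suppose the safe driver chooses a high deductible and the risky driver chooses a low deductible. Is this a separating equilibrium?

Under separation the insurer infers type exactly: high deductible → safe (pays 145), low deductible → risky (pays 31).
Safe: high deductible gives 145 − 25 = 120; low deductible gives 31 − 27 = 4. No deviation. ✓
Risky: low deductible gives 31 − 29 = 2; high deductible gives 145 − 175 = -30. No deviation. ✓
Both incentive constraints hold.

Yes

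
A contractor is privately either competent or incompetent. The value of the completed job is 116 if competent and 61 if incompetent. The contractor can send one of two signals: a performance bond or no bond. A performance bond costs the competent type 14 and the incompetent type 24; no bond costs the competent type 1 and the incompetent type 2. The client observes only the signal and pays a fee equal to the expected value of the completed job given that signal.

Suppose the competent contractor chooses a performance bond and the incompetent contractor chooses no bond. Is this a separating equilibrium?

No

If types separate, bond earns payment 116 and no bond earns 61.
Competent: bond gives 116 − 14 = 102; no bond gives 61 − 1 = 60. No deviation. ✓
Incompetent: no bond gives 61 − 2 = 59; bond gives 116 − 24 = 92. Would deviate. ✗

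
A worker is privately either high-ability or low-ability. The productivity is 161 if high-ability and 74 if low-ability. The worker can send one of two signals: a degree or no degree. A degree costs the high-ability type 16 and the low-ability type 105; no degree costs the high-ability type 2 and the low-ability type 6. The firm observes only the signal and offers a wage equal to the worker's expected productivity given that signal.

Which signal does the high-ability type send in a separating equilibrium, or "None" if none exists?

Try high-ability → degree, low-ability → no degree:
  If types separate, degree earns payment 161 and no degree earns 74.
  High-ability: degree gives 161 − 16 = 145; no degree gives 74 − 2 = 72. No deviation. ✓
  Low-ability: no degree gives 74 − 6 = 68; degree gives 161 − 105 = 56. No deviation. ✓
Both hold — the high-ability type sends degree.

degree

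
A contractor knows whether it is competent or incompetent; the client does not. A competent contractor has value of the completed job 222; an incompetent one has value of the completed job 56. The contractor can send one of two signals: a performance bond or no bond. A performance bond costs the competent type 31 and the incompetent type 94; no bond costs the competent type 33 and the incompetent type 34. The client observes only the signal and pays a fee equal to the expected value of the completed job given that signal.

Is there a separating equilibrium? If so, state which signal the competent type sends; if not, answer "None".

None

Try competent → bond, incompetent → no bond:
  If types separate, bond earns payment 222 and no bond earns 56.
  Competent: bond gives 222 − 31 = 191; no bond gives 56 − 33 = 23. No deviation. ✓
  Incompetent: no bond gives 56 − 34 = 22; bond gives 222 − 94 = 128. Would deviate. ✗
Try competent → no bond, incompetent → bond:
  If types separate, no bond earns payment 222 and bond earns 56.
  Competent: no bond gives 222 − 33 = 189; bond gives 56 − 31 = 25. No deviation. ✓
  Incompetent: bond gives 56 − 94 = -38; no bond gives 222 − 34 = 188. Would deviate. ✗
Neither assignment is incentive-compatible.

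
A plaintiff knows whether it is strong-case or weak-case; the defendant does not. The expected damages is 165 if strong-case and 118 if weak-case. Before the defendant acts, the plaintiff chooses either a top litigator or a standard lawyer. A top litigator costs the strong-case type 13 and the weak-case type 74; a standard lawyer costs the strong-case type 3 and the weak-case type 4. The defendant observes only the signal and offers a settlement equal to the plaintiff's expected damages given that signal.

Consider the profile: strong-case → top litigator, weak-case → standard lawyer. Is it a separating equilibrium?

Under separation the defendant infers type exactly: top litigator → strong-case (pays 165), standard lawyer → weak-case (pays 118).
Strong-case: top litigator gives 165 − 13 = 152; standard lawyer gives 118 − 3 = 115. No deviation. ✓
Weak-case: standard lawyer gives 118 − 4 = 114; top litigator gives 165 − 74 = 91. No deviation. ✓
Neither type gains from mimicking the other.

Yes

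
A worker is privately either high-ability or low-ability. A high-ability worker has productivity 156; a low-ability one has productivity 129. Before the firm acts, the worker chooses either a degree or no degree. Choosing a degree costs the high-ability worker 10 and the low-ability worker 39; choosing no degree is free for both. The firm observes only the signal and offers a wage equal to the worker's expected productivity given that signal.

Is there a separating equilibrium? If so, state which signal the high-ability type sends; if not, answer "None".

degree

Try high-ability → degree, low-ability → no degree:
  If types separate, degree earns payment 156 and no degree earns 129.
  High-ability: degree gives 156 − 10 = 146; no degree gives 129 − 0 = 129. No deviation. ✓
  Low-ability: no degree gives 129 − 0 = 129; degree gives 156 − 39 = 117. No deviation. ✓
Both hold — the high-ability type sends degree.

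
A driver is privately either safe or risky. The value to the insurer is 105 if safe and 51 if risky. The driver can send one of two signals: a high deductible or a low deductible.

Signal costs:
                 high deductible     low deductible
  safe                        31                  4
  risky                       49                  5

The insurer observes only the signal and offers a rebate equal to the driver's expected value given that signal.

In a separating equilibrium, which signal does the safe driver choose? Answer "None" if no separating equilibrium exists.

None

Try safe → high deductible, risky → low deductible:
  If types separate, high deductible earns payment 105 and low deductible earns 51.
  Safe: high deductible gives 105 − 31 = 74; low deductible gives 51 − 4 = 47. No deviation. ✓
  Risky: low deductible gives 51 − 5 = 46; high deductible gives 105 − 49 = 56. Would deviate. ✗
Try safe → low deductible, risky → high deductible:
  If types separate, low deductible earns payment 105 and high deductible earns 51.
  Safe: low deductible gives 105 − 4 = 101; high deductible gives 51 − 31 = 20. No deviation. ✓
  Risky: high deductible gives 51 − 49 = 2; low deductible gives 105 − 5 = 100. Would deviate. ✗
Neither assignment is incentive-compatible.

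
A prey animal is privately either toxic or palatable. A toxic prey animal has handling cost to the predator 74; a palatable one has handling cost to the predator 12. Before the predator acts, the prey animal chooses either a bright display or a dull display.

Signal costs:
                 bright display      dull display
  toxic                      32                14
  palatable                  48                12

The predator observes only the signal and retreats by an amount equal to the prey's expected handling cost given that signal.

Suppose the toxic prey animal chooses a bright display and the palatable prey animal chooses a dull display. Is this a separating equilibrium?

If types separate, bright display earns payment 74 and dull display earns 12.
Toxic: bright display gives 74 − 32 = 42; dull display gives 12 − 14 = -2. No deviation. ✓
Palatable: dull display gives 12 − 12 = 0; bright display gives 74 − 48 = 26. Would deviate. ✗

No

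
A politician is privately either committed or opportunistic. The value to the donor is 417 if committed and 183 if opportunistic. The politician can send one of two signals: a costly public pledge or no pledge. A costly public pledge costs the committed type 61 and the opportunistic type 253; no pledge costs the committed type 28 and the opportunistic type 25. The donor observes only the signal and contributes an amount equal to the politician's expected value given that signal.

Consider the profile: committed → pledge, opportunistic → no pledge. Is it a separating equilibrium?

Under separation the donor infers type exactly: pledge → committed (pays 417), no pledge → opportunistic (pays 183).
Committed: pledge gives 417 − 61 = 356; no pledge gives 183 − 28 = 155. No deviation. ✓
Opportunistic: no pledge gives 183 − 25 = 158; pledge gives 417 − 253 = 164. Would deviate. ✗

No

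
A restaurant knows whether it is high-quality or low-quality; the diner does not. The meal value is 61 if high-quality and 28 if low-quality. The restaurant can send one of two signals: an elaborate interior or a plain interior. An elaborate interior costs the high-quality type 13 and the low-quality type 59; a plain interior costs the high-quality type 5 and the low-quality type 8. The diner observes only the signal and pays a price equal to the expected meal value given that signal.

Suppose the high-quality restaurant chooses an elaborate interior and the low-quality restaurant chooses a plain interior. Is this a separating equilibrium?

Yes

If types separate, elaborate interior earns payment 61 and plain interior earns 28.
High-quality: elaborate interior gives 61 − 13 = 48; plain interior gives 28 − 5 = 23. No deviation. ✓
Low-quality: plain interior gives 28 − 8 = 20; elaborate interior gives 61 − 59 = 2. No deviation. ✓
Both incentive constraints hold.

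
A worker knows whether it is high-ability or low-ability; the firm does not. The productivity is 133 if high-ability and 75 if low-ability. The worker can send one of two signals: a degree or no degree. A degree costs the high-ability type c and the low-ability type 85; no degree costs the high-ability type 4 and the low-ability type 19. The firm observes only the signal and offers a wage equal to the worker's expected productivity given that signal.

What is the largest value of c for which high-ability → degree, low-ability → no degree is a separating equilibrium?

62

Under separation: degree → high-ability (pays 133); no degree → low-ability (pays 75).
Low-ability: 75 − 19 = 56 ≥ 133 − 85 = 48. Holds regardless of c. ✓
High-ability: 133 − c ≥ 75 − 4, so c ≤ 133 − 71 = 62.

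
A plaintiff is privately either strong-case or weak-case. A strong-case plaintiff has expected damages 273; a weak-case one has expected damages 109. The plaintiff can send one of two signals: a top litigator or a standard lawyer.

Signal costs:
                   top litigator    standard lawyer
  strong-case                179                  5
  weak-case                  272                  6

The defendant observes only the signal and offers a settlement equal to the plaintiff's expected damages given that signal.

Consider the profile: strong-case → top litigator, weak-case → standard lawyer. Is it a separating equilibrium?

If types separate, top litigator earns payment 273 and standard lawyer earns 109.
Strong-case: top litigator gives 273 − 179 = 94; standard lawyer gives 109 − 5 = 104. Would deviate. ✗
Weak-case: standard lawyer gives 109 − 6 = 103; top litigator gives 273 − 272 = 1. No deviation. ✓

No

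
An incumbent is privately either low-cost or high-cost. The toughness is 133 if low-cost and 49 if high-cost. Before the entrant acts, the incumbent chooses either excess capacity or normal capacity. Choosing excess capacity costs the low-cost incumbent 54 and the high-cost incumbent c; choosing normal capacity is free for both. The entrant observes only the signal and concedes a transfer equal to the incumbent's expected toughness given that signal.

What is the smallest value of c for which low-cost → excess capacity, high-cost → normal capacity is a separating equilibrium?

84

Under separation: excess capacity → low-cost (pays 133); normal capacity → high-cost (pays 49).
Low-cost: 133 − 54 = 79 ≥ 49 − 0 = 49. Holds regardless of c. ✓
High-cost: 49 − 0 ≥ 133 − c, so c ≥ 133 − 49 = 84.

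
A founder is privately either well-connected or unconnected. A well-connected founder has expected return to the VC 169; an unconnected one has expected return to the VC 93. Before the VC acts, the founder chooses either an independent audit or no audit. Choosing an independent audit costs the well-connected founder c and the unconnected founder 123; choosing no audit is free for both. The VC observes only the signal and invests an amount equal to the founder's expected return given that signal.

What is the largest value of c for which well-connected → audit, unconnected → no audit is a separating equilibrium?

Under separation: audit → well-connected (pays 169); no audit → unconnected (pays 93).
Unconnected: 93 − 0 = 93 ≥ 169 − 123 = 46. Holds regardless of c. ✓
Well-connected: 169 − c ≥ 93 − 0, so c ≤ 169 − 93 = 76.

76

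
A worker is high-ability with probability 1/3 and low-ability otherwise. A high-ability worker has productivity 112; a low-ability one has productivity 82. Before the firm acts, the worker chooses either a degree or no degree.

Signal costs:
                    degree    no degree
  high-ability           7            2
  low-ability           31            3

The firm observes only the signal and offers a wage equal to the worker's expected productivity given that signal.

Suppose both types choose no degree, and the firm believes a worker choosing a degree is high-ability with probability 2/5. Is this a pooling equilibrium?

Yes

On the equilibrium path (no degree) the firm holds the prior 1/3 and pays 1/3·112 + 2/3·82 = 92. Off-path (degree) belief 2/5 gives 2/5·112 + 3/5·82 = 94.
High-ability: no degree gives 92 − 2 = 90; degree gives 94 − 7 = 87. Stays. ✓
Low-ability: no degree gives 92 − 3 = 89; degree gives 94 − 31 = 63. Stays. ✓
Beliefs are Bayes-consistent on-path and both types best-respond.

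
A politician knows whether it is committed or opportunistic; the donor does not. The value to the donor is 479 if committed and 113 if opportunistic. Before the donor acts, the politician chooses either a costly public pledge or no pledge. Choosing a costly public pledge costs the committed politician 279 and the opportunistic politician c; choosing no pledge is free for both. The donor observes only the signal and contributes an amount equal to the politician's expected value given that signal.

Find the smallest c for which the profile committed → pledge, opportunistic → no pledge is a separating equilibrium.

366

Under separation: pledge → committed (pays 479); no pledge → opportunistic (pays 113).
Committed: 479 − 279 = 200 ≥ 113 − 0 = 113. Holds regardless of c. ✓
Opportunistic: 113 − 0 ≥ 479 − c, so c ≥ 479 − 113 = 366.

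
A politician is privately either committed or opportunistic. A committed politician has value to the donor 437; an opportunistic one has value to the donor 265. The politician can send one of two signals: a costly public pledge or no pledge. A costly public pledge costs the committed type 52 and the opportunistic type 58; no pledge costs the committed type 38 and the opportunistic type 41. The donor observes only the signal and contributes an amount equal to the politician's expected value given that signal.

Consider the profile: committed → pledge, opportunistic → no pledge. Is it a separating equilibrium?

No

If types separate, pledge earns payment 437 and no pledge earns 265.
Committed: pledge gives 437 − 52 = 385; no pledge gives 265 − 38 = 227. No deviation. ✓
Opportunistic: no pledge gives 265 − 41 = 224; pledge gives 437 − 58 = 379. Would deviate. ✗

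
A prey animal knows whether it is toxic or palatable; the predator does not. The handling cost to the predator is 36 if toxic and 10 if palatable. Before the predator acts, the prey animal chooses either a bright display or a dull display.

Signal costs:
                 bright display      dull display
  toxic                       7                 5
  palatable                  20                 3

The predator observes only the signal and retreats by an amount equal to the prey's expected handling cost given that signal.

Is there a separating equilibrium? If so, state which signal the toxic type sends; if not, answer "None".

None

Try toxic → bright display, palatable → dull display:
  If types separate, bright display earns payment 36 and dull display earns 10.
  Toxic: bright display gives 36 − 7 = 29; dull display gives 10 − 5 = 5. No deviation. ✓
  Palatable: dull display gives 10 − 3 = 7; bright display gives 36 − 20 = 16. Would deviate. ✗
Try toxic → dull display, palatable → bright display:
  If types separate, dull display earns payment 36 and bright display earns 10.
  Toxic: dull display gives 36 − 5 = 31; bright display gives 10 − 7 = 3. No deviation. ✓
  Palatable: bright display gives 10 − 20 = -10; dull display gives 36 − 3 = 33. Would deviate. ✗
Neither assignment is incentive-compatible.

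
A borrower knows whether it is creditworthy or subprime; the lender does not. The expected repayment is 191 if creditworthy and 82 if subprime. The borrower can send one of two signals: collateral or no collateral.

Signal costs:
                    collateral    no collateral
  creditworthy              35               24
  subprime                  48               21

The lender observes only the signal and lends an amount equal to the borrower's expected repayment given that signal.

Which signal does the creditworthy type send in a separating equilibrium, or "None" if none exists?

None

Try creditworthy → collateral, subprime → no collateral:
  Under separation the lender infers type exactly: collateral → creditworthy (pays 191), no collateral → subprime (pays 82).
  Creditworthy: collateral gives 191 − 35 = 156; no collateral gives 82 − 24 = 58. No deviation. ✓
  Subprime: no collateral gives 82 − 21 = 61; collateral gives 191 − 48 = 143. Would deviate. ✗
Try creditworthy → no collateral, subprime → collateral:
  Under separation the lender infers type exactly: no collateral → creditworthy (pays 191), collateral → subprime (pays 82).
  Creditworthy: no collateral gives 191 − 24 = 167; collateral gives 82 − 35 = 47. No deviation. ✓
  Subprime: collateral gives 82 − 48 = 34; no collateral gives 191 − 21 = 170. Would deviate. ✗
Neither assignment is incentive-compatible.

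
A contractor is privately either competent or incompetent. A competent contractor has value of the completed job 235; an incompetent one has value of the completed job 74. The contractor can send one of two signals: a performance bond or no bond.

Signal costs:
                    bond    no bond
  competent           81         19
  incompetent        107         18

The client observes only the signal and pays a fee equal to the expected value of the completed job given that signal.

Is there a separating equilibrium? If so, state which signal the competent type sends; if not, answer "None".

Try competent → bond, incompetent → no bond:
  If types separate, bond earns payment 235 and no bond earns 74.
  Competent: bond gives 235 − 81 = 154; no bond gives 74 − 19 = 55. No deviation. ✓
  Incompetent: no bond gives 74 − 18 = 56; bond gives 235 − 107 = 128. Would deviate. ✗
Try competent → no bond, incompetent → bond:
  If types separate, no bond earns payment 235 and bond earns 74.
  Competent: no bond gives 235 − 19 = 216; bond gives 74 − 81 = -7. No deviation. ✓
  Incompetent: bond gives 74 − 107 = -33; no bond gives 235 − 18 = 217. Would deviate. ✗
Neither assignment is incentive-compatible.

None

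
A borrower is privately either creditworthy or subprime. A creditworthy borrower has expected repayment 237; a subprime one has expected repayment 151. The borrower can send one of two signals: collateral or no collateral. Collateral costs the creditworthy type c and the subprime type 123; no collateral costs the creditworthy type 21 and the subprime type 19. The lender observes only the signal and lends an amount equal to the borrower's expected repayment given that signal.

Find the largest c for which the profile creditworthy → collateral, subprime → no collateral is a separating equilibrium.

107

Under separation: collateral → creditworthy (pays 237); no collateral → subprime (pays 151).
Subprime: 151 − 19 = 132 ≥ 237 − 123 = 114. Holds regardless of c. ✓
Creditworthy: 237 − c ≥ 151 − 21, so c ≤ 237 − 130 = 107.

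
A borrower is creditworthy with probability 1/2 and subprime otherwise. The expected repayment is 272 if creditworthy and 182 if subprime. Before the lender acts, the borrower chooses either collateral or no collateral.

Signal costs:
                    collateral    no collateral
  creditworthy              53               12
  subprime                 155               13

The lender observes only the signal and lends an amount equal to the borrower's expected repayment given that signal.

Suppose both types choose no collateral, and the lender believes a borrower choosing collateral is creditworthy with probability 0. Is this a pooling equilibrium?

At the pooled signal (no collateral) the lender holds the prior 1/2 and pays 1/2·272 + 1/2·182 = 227. Off-path (collateral) belief 0 gives 0·272 + 1·182 = 182.
Creditworthy: no collateral gives 227 − 12 = 215; collateral gives 182 − 53 = 129. Stays. ✓
Subprime: no collateral gives 227 − 13 = 214; collateral gives 182 − 155 = 27. Stays. ✓

Yes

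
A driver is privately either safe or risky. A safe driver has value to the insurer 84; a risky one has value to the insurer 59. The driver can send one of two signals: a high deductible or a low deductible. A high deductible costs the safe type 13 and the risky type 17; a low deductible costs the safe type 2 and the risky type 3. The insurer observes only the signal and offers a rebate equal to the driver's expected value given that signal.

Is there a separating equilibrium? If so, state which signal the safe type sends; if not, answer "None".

None

Try safe → high deductible, risky → low deductible:
  If types separate, high deductible earns payment 84 and low deductible earns 59.
  Safe: high deductible gives 84 − 13 = 71; low deductible gives 59 − 2 = 57. No deviation. ✓
  Risky: low deductible gives 59 − 3 = 56; high deductible gives 84 − 17 = 67. Would deviate. ✗
Try safe → low deductible, risky → high deductible:
  If types separate, low deductible earns payment 84 and high deductible earns 59.
  Safe: low deductible gives 84 − 2 = 82; high deductible gives 59 − 13 = 46. No deviation. ✓
  Risky: high deductible gives 59 − 17 = 42; low deductible gives 84 − 3 = 81. Would deviate. ✗
Neither assignment is incentive-compatible.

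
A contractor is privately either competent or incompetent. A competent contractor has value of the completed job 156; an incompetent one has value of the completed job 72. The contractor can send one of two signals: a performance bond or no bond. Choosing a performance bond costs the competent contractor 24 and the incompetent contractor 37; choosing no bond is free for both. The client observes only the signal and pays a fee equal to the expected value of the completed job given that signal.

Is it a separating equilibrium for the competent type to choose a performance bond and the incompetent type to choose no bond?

If types separate, bond earns payment 156 and no bond earns 72.
Competent: bond gives 156 − 24 = 132; no bond gives 72 − 0 = 72. No deviation. ✓
Incompetent: no bond gives 72 − 0 = 72; bond gives 156 − 37 = 119. Would deviate. ✗

No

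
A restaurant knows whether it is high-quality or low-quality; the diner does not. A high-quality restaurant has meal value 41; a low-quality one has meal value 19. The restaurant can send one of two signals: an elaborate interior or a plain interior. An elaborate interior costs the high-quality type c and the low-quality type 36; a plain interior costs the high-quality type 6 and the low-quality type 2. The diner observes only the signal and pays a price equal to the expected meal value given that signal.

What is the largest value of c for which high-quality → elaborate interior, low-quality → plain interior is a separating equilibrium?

28

Under separation: elaborate interior → high-quality (pays 41); plain interior → low-quality (pays 19).
Low-quality: 19 − 2 = 17 ≥ 41 − 36 = 5. Holds regardless of c. ✓
High-quality: 41 − c ≥ 19 − 6, so c ≤ 41 − 13 = 28.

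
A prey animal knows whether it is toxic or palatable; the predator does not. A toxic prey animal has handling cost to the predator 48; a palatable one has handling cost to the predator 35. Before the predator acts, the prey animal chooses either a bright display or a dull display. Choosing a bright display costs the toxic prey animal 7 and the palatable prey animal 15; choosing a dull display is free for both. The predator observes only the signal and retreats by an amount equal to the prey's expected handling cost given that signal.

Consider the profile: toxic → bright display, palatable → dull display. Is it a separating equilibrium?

Yes

Under separation the predator infers type exactly: bright display → toxic (pays 48), dull display → palatable (pays 35).
Toxic: bright display gives 48 − 7 = 41; dull display gives 35 − 0 = 35. No deviation. ✓
Palatable: dull display gives 35 − 0 = 35; bright display gives 48 − 15 = 33. No deviation. ✓
Neither type gains from mimicking the other.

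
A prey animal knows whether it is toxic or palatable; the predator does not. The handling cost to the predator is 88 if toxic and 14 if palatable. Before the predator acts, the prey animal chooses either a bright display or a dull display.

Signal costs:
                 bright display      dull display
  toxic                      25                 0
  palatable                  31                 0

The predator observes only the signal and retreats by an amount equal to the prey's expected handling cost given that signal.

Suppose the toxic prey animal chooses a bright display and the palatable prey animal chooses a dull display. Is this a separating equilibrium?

No

Under separation the predator infers type exactly: bright display → toxic (pays 88), dull display → palatable (pays 14).
Toxic: bright display gives 88 − 25 = 63; dull display gives 14 − 0 = 14. No deviation. ✓
Palatable: dull display gives 14 − 0 = 14; bright display gives 88 − 31 = 57. Would deviate. ✗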